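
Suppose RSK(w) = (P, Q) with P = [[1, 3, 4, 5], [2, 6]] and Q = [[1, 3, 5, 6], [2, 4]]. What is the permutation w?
2 1 6 3 4 5

Reverse the RSK construction: for i from n down to 1, find the cell of Q containing i, remove the entry at that cell from P, and reverse-bump it up through P; the value ejected from row 1 is w(i).

Step i=6: Q has 6 at row 1, column 4; remove that cell from P, ejecting 5. So w(6) = 5. P is now [[1, 3, 4], [2, 6]].
Step i=5: Q has 5 at row 1, column 3; remove that cell from P, ejecting 4. So w(5) = 4. P is now [[1, 3], [2, 6]].
Step i=4: Q has 4 at row 2, column 2; remove 6 from row 2 of P and reverse-bump: 6 enters row 1 and ejects 3. So w(4) = 3. P is now [[1, 6], [2]].
Step i=3: Q has 3 at row 1, column 2; remove that cell from P, ejecting 6. So w(3) = 6. P is now [[1], [2]].
Step i=2: Q has 2 at row 2, column 1; remove 2 from row 2 of P and reverse-bump: 2 enters row 1 and ejects 1. So w(2) = 1. P is now [[2]].
Step i=1: Q has 1 at row 1, column 1; remove that cell from P, ejecting 2. So w(1) = 2. P is now [].

So w = 2 1 6 3 4 5.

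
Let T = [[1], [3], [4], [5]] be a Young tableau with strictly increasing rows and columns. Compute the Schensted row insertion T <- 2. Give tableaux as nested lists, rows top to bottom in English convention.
[[1, 2], [3], [4], [5]]

2 is larger than every entry of row 1, so it is appended to row 1. The new tableau is [[1, 2], [3], [4], [5]].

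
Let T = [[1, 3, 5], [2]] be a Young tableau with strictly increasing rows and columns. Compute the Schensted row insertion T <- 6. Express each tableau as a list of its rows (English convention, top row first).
[[1, 3, 5, 6], [2]]

6 is larger than every entry of row 1, so it is appended to row 1. The new tableau is [[1, 3, 5, 6], [2]].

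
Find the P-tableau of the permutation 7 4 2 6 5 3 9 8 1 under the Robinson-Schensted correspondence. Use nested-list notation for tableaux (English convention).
Insert 7: appended to row 1. P = [[7]].
Insert 4: 4 bumps 7 from row 1; 7 starts row 2. P = [[4], [7]].
Insert 2: 2 bumps 4 from row 1; 4 bumps 7 from row 2; 7 starts row 3. P = [[2], [4], [7]].
Insert 6: appended to row 1. P = [[2, 6], [4], [7]].
Insert 5: 5 bumps 6 from row 1; 6 appends to row 2. P = [[2, 5], [4, 6], [7]].
Insert 3: 3 bumps 5 from row 1; 5 bumps 6 from row 2; 6 bumps 7 from row 3; 7 starts row 4. P = [[2, 3], [4, 5], [6], [7]].
Insert 9: appended to row 1. P = [[2, 3, 9], [4, 5], [6], [7]].
Insert 8: 8 bumps 9 from row 1; 9 appends to row 2. P = [[2, 3, 8], [4, 5, 9], [6], [7]].
Insert 1: 1 bumps 2 from row 1; 2 bumps 4 from row 2; 4 bumps 6 from row 3; 6 bumps 7 from row 4; 7 starts row 5. P = [[1, 3, 8], [2, 5, 9], [4], [6], [7]].

So P = [[1, 3, 8], [2, 5, 9], [4], [6], [7]].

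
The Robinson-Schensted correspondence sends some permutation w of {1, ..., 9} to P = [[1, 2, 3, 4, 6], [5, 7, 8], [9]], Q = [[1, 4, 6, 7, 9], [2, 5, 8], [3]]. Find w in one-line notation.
Reverse RSK: for i = n, n-1, ..., 1, locate i in Q, remove the corresponding corner cell from P, and reverse-bump its entry up through P; the value ejected from row 1 is w(i).

So w = 9 5 1 7 2 3 8 4 6.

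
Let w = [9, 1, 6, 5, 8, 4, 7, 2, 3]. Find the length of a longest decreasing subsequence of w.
5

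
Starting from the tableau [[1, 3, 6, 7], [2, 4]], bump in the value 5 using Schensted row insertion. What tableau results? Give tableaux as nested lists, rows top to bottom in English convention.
In row 1, 5 replaces 6 (the leftmost entry greater than 5); 6 is bumped to row 2. 6 is appended to row 2. The new tableau is [[1, 3, 5, 7], [2, 4, 6]].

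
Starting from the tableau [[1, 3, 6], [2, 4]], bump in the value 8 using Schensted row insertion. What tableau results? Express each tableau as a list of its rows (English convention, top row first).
8 is larger than every entry of row 1, so it is appended to row 1. The new tableau is [[1, 3, 6, 8], [2, 4]].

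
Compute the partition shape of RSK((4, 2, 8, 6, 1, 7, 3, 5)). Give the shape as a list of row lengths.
RSK row insertion gives P = [[1, 3, 5], [2, 6, 7], [4, 8]], which has shape [3, 3, 2].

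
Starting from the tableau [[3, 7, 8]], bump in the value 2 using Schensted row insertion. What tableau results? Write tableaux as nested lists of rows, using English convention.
In row 1, 2 replaces 3 (the leftmost entry greater than 2); 3 is bumped to row 2. 3 starts a new row 2. The new tableau is [[2, 7, 8], [3]].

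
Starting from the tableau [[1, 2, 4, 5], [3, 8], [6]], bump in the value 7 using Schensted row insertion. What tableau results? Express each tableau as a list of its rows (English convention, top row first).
[[1, 2, 4, 5, 7], [3, 8], [6]]

7 is larger than every entry of row 1, so it is appended to row 1. The new tableau is [[1, 2, 4, 5, 7], [3, 8], [6]].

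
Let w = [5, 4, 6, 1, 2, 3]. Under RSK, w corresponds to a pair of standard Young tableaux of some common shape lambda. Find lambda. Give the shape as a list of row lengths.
Row-insert each entry into an empty tableau.

After inserting 5: P = [[5]].
After inserting 4: P = [[4], [5]].
After inserting 6: P = [[4, 6], [5]].
After inserting 1: P = [[1, 6], [4], [5]].
After inserting 2: P = [[1, 2], [4, 6], [5]].
After inserting 3: P = [[1, 2, 3], [4, 6], [5]].

The final insertion tableau P = [[1, 2, 3], [4, 6], [5]] has shape [3, 2, 1].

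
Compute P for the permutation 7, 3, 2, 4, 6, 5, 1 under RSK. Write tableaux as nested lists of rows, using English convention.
P = [[1, 4, 5], [2, 6], [3], [7]]

After inserting 7: P = [[7]].
After inserting 3: P = [[3], [7]].
After inserting 2: P = [[2], [3], [7]].
After inserting 4: P = [[2, 4], [3], [7]].
After inserting 6: P = [[2, 4, 6], [3], [7]].
After inserting 5: P = [[2, 4, 5], [3, 6], [7]].
After inserting 1: P = [[1, 4, 5], [2, 6], [3], [7]].

So P = [[1, 4, 5], [2, 6], [3], [7]].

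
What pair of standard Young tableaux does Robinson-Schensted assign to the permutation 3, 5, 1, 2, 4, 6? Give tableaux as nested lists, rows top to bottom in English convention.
P = [[1, 2, 4, 6], [3, 5]], Q = [[1, 2, 5, 6], [3, 4]]

Insert each entry of the permutation into P by Schensted row insertion, recording in Q the position of each new cell.

Insert 3: appended to row 1. P = [[3]].
Insert 5: appended to row 1. P = [[3, 5]].
Insert 1: 1 bumps 3 from row 1; 3 starts row 2. P = [[1, 5], [3]].
Insert 2: 2 bumps 5 from row 1; 5 appends to row 2. P = [[1, 2], [3, 5]].
Insert 4: appended to row 1. P = [[1, 2, 4], [3, 5]].
Insert 6: appended to row 1. P = [[1, 2, 4, 6], [3, 5]].

So P = [[1, 2, 4, 6], [3, 5]], Q = [[1, 2, 5, 6], [3, 4]].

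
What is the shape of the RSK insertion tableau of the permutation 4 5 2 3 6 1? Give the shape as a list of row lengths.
Row-insert each entry into an empty tableau.

After inserting 4: P = [[4]].
After inserting 5: P = [[4, 5]].
After inserting 2: P = [[2, 5], [4]].
After inserting 3: P = [[2, 3], [4, 5]].
After inserting 6: P = [[2, 3, 6], [4, 5]].
After inserting 1: P = [[1, 3, 6], [2, 5], [4]].

The final insertion tableau P = [[1, 3, 6], [2, 5], [4]] has shape [3, 2, 1].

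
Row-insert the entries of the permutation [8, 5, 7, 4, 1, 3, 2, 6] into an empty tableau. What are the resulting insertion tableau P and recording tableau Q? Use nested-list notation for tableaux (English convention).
Insert each entry of the permutation into P by Schensted row insertion, recording in Q the position of each new cell.

Insert 8: appended to row 1. P = [[8]].
Insert 5: 5 bumps 8 from row 1; 8 starts row 2. P = [[5], [8]].
Insert 7: appended to row 1. P = [[5, 7], [8]].
Insert 4: 4 bumps 5 from row 1; 5 bumps 8 from row 2; 8 starts row 3. P = [[4, 7], [5], [8]].
Insert 1: 1 bumps 4 from row 1; 4 bumps 5 from row 2; 5 bumps 8 from row 3; 8 starts row 4. P = [[1, 7], [4], [5], [8]].
Insert 3: 3 bumps 7 from row 1; 7 appends to row 2. P = [[1, 3], [4, 7], [5], [8]].
Insert 2: 2 bumps 3 from row 1; 3 bumps 4 from row 2; 4 bumps 5 from row 3; 5 bumps 8 from row 4; 8 starts row 5. P = [[1, 2], [3, 7], [4], [5], [8]].
Insert 6: appended to row 1. P = [[1, 2, 6], [3, 7], [4], [5], [8]].

So P = [[1, 2, 6], [3, 7], [4], [5], [8]], Q = [[1, 3, 8], [2, 6], [4], [5], [7]].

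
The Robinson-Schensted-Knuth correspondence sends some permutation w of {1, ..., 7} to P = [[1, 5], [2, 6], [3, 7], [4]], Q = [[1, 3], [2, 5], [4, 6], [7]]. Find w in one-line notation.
Reverse the RSK construction: for i from n down to 1, find the cell of Q containing i, remove the entry at that cell from P, and reverse-bump it up through P; the value ejected from row 1 is w(i).

Step i=7: Q has 7 at row 4, column 1; remove 4 from row 4 of P and reverse-bump: 4 enters row 3 and ejects 3; 3 enters row 2 and ejects 2; 2 enters row 1 and ejects 1. So w(7) = 1. P is now [[2, 5], [3, 6], [4, 7]].
Step i=6: Q has 6 at row 3, column 2; remove 7 from row 3 of P and reverse-bump: 7 enters row 2 and ejects 6; 6 enters row 1 and ejects 5. So w(6) = 5. P is now [[2, 6], [3, 7], [4]].
Step i=5: Q has 5 at row 2, column 2; remove 7 from row 2 of P and reverse-bump: 7 enters row 1 and ejects 6. So w(5) = 6. P is now [[2, 7], [3], [4]].
Step i=4: Q has 4 at row 3, column 1; remove 4 from row 3 of P and reverse-bump: 4 enters row 2 and ejects 3; 3 enters row 1 and ejects 2. So w(4) = 2. P is now [[3, 7], [4]].
Step i=3: Q has 3 at row 1, column 2; remove that cell from P, ejecting 7. So w(3) = 7. P is now [[3], [4]].
Step i=2: Q has 2 at row 2, column 1; remove 4 from row 2 of P and reverse-bump: 4 enters row 1 and ejects 3. So w(2) = 3. P is now [[4]].
Step i=1: Q has 1 at row 1, column 1; remove that cell from P, ejecting 4. So w(1) = 4. P is now [].

So w = 4 3 7 2 6 5 1.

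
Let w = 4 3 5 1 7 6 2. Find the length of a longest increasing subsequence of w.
3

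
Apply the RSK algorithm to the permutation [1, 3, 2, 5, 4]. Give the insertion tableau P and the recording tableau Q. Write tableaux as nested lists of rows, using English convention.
P = [[1, 2, 4], [3, 5]], Q = [[1, 2, 4], [3, 5]]

Insert each entry of the permutation into P by Schensted row insertion, recording in Q the position of each new cell.

Insert 1: appended to row 1. P = [[1]].
Insert 3: appended to row 1. P = [[1, 3]].
Insert 2: 2 bumps 3 from row 1; 3 starts row 2. P = [[1, 2], [3]].
Insert 5: appended to row 1. P = [[1, 2, 5], [3]].
Insert 4: 4 bumps 5 from row 1; 5 appends to row 2. P = [[1, 2, 4], [3, 5]].

So P = [[1, 2, 4], [3, 5]], Q = [[1, 2, 4], [3, 5]].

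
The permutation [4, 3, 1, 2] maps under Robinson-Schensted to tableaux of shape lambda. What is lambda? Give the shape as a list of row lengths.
[2, 1, 1]

Row-insert each entry into an empty tableau.

After inserting 4: P = [[4]].
After inserting 3: P = [[3], [4]].
After inserting 1: P = [[1], [3], [4]].
After inserting 2: P = [[1, 2], [3], [4]].

The final insertion tableau P = [[1, 2], [3], [4]] has shape [2, 1, 1].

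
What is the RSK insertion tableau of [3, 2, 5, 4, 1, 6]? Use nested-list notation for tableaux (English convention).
After inserting 3: P = [[3]].
After inserting 2: P = [[2], [3]].
After inserting 5: P = [[2, 5], [3]].
After inserting 4: P = [[2, 4], [3, 5]].
After inserting 1: P = [[1, 4], [2, 5], [3]].
After inserting 6: P = [[1, 4, 6], [2, 5], [3]].

So P = [[1, 4, 6], [2, 5], [3]].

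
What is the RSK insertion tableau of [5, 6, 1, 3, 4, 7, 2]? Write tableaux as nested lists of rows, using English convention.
Insert 5: appended to row 1. P = [[5]].
Insert 6: appended to row 1. P = [[5, 6]].
Insert 1: 1 bumps 5 from row 1; 5 starts row 2. P = [[1, 6], [5]].
Insert 3: 3 bumps 6 from row 1; 6 appends to row 2. P = [[1, 3], [5, 6]].
Insert 4: appended to row 1. P = [[1, 3, 4], [5, 6]].
Insert 7: appended to row 1. P = [[1, 3, 4, 7], [5, 6]].
Insert 2: 2 bumps 3 from row 1; 3 bumps 5 from row 2; 5 starts row 3. P = [[1, 2, 4, 7], [3, 6], [5]].

So P = [[1, 2, 4, 7], [3, 6], [5]].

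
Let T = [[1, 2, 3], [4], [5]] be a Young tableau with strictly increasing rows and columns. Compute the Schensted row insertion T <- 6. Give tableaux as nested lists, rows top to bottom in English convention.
6 is larger than every entry of row 1, so it is appended to row 1. The new tableau is [[1, 2, 3, 6], [4], [5]].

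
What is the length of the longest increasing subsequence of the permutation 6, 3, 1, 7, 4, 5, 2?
3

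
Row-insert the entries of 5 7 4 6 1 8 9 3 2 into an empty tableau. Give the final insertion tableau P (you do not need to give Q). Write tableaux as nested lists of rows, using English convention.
Insert 5: appended to row 1. P = [[5]].
Insert 7: appended to row 1. P = [[5, 7]].
Insert 4: 4 bumps 5 from row 1; 5 starts row 2. P = [[4, 7], [5]].
Insert 6: 6 bumps 7 from row 1; 7 appends to row 2. P = [[4, 6], [5, 7]].
Insert 1: 1 bumps 4 from row 1; 4 bumps 5 from row 2; 5 starts row 3. P = [[1, 6], [4, 7], [5]].
Insert 8: appended to row 1. P = [[1, 6, 8], [4, 7], [5]].
Insert 9: appended to row 1. P = [[1, 6, 8, 9], [4, 7], [5]].
Insert 3: 3 bumps 6 from row 1; 6 bumps 7 from row 2; 7 appends to row 3. P = [[1, 3, 8, 9], [4, 6], [5, 7]].
Insert 2: 2 bumps 3 from row 1; 3 bumps 4 from row 2; 4 bumps 5 from row 3; 5 starts row 4. P = [[1, 2, 8, 9], [3, 6], [4, 7], [5]].

So P = [[1, 2, 8, 9], [3, 6], [4, 7], [5]].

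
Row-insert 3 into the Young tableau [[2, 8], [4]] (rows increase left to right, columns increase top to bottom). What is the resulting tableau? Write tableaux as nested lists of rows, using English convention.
In row 1, 3 replaces 8 (the leftmost entry greater than 3); 8 is bumped to row 2. 8 is appended to row 2. The new tableau is [[2, 3], [4, 8]].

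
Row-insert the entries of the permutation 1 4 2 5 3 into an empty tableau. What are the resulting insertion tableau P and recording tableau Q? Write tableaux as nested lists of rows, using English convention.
Insert each entry of the permutation into P by Schensted row insertion, recording in Q the position of each new cell.

After inserting 1: P = [[1]].
After inserting 4: P = [[1, 4]].
After inserting 2: P = [[1, 2], [4]].
After inserting 5: P = [[1, 2, 5], [4]].
After inserting 3: P = [[1, 2, 3], [4, 5]].

So P = [[1, 2, 3], [4, 5]], Q = [[1, 2, 4], [3, 5]].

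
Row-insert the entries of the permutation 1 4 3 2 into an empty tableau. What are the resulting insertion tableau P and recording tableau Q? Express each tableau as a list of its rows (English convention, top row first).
Insert each entry of the permutation into P by Schensted row insertion, recording in Q the position of each new cell.

After inserting 1: P = [[1]].
After inserting 4: P = [[1, 4]].
After inserting 3: P = [[1, 3], [4]].
After inserting 2: P = [[1, 2], [3], [4]].

So P = [[1, 2], [3], [4]], Q = [[1, 2], [3], [4]].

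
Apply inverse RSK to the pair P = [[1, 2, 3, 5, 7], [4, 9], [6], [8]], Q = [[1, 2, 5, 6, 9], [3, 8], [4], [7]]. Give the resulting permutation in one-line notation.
1 8 6 2 4 9 3 5 7

Reverse the RSK construction: for i from n down to 1, find the cell of Q containing i, remove the entry at that cell from P, and reverse-bump it up through P; the value ejected from row 1 is w(i).

Step i=9: Q has 9 at row 1, column 5; remove that cell from P, ejecting 7. So w(9) = 7. P is now [[1, 2, 3, 5], [4, 9], [6], [8]].
Step i=8: Q has 8 at row 2, column 2; remove 9 from row 2 of P and reverse-bump: 9 enters row 1 and ejects 5. So w(8) = 5. P is now [[1, 2, 3, 9], [4], [6], [8]].
Step i=7: Q has 7 at row 4, column 1; remove 8 from row 4 of P and reverse-bump: 8 enters row 3 and ejects 6; 6 enters row 2 and ejects 4; 4 enters row 1 and ejects 3. So w(7) = 3. P is now [[1, 2, 4, 9], [6], [8]].
Step i=6: Q has 6 at row 1, column 4; remove that cell from P, ejecting 9. So w(6) = 9. P is now [[1, 2, 4], [6], [8]].
Step i=5: Q has 5 at row 1, column 3; remove that cell from P, ejecting 4. So w(5) = 4. P is now [[1, 2], [6], [8]].
Step i=4: Q has 4 at row 3, column 1; remove 8 from row 3 of P and reverse-bump: 8 enters row 2 and ejects 6; 6 enters row 1 and ejects 2. So w(4) = 2. P is now [[1, 6], [8]].
Step i=3: Q has 3 at row 2, column 1; remove 8 from row 2 of P and reverse-bump: 8 enters row 1 and ejects 6. So w(3) = 6. P is now [[1, 8]].
Step i=2: Q has 2 at row 1, column 2; remove that cell from P, ejecting 8. So w(2) = 8. P is now [[1]].
Step i=1: Q has 1 at row 1, column 1; remove that cell from P, ejecting 1. So w(1) = 1. P is now [].

So w = 1 8 6 2 4 9 3 5 7.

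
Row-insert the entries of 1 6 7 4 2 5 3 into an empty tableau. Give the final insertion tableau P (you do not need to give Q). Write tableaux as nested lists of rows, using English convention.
Insert 1: appended to row 1. P = [[1]].
Insert 6: appended to row 1. P = [[1, 6]].
Insert 7: appended to row 1. P = [[1, 6, 7]].
Insert 4: 4 bumps 6 from row 1; 6 starts row 2. P = [[1, 4, 7], [6]].
Insert 2: 2 bumps 4 from row 1; 4 bumps 6 from row 2; 6 starts row 3. P = [[1, 2, 7], [4], [6]].
Insert 5: 5 bumps 7 from row 1; 7 appends to row 2. P = [[1, 2, 5], [4, 7], [6]].
Insert 3: 3 bumps 5 from row 1; 5 bumps 7 from row 2; 7 appends to row 3. P = [[1, 2, 3], [4, 5], [6, 7]].

So P = [[1, 2, 3], [4, 5], [6, 7]].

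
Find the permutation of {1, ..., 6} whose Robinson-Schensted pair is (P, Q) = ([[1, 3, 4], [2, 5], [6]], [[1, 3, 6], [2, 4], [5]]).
2 1 6 5 3 4

Reverse the RSK construction: for i from n down to 1, find the cell of Q containing i, remove the entry at that cell from P, and reverse-bump it up through P; the value ejected from row 1 is w(i).

Step i=6: Q has 6 at row 1, column 3; remove that cell from P, ejecting 4. So w(6) = 4. P is now [[1, 3], [2, 5], [6]].
Step i=5: Q has 5 at row 3, column 1; remove 6 from row 3 of P and reverse-bump: 6 enters row 2 and ejects 5; 5 enters row 1 and ejects 3. So w(5) = 3. P is now [[1, 5], [2, 6]].
Step i=4: Q has 4 at row 2, column 2; remove 6 from row 2 of P and reverse-bump: 6 enters row 1 and ejects 5. So w(4) = 5. P is now [[1, 6], [2]].
Step i=3: Q has 3 at row 1, column 2; remove that cell from P, ejecting 6. So w(3) = 6. P is now [[1], [2]].
Step i=2: Q has 2 at row 2, column 1; remove 2 from row 2 of P and reverse-bump: 2 enters row 1 and ejects 1. So w(2) = 1. P is now [[2]].
Step i=1: Q has 1 at row 1, column 1; remove that cell from P, ejecting 2. So w(1) = 2. P is now [].

So w = 2 1 6 5 3 4.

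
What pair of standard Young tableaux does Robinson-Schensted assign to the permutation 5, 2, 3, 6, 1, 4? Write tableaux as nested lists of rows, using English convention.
P = [[1, 3, 4], [2, 6], [5]], Q = [[1, 3, 4], [2, 6], [5]]

Insert each entry of the permutation into P by Schensted row insertion, recording in Q the position of each new cell.

Insert 5: appended to row 1. P = [[5]], Q = [[1]].
Insert 2: 2 bumps 5 from row 1; 5 starts row 2. P = [[2], [5]], Q = [[1], [2]].
Insert 3: appended to row 1. P = [[2, 3], [5]], Q = [[1, 3], [2]].
Insert 6: appended to row 1. P = [[2, 3, 6], [5]], Q = [[1, 3, 4], [2]].
Insert 1: 1 bumps 2 from row 1; 2 bumps 5 from row 2; 5 starts row 3. P = [[1, 3, 6], [2], [5]], Q = [[1, 3, 4], [2], [5]].
Insert 4: 4 bumps 6 from row 1; 6 appends to row 2. P = [[1, 3, 4], [2, 6], [5]], Q = [[1, 3, 4], [2, 6], [5]].

So P = [[1, 3, 4], [2, 6], [5]], Q = [[1, 3, 4], [2, 6], [5]].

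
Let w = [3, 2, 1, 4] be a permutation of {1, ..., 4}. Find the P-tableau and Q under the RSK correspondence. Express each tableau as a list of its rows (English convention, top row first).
P = [[1, 4], [2], [3]], Q = [[1, 4], [2], [3]]

Insert each entry of the permutation into P by Schensted row insertion, recording in Q the position of each new cell.

Insert 3: appended to row 1. P = [[3]].
Insert 2: 2 bumps 3 from row 1; 3 starts row 2. P = [[2], [3]].
Insert 1: 1 bumps 2 from row 1; 2 bumps 3 from row 2; 3 starts row 3. P = [[1], [2], [3]].
Insert 4: appended to row 1. P = [[1, 4], [2], [3]].

So P = [[1, 4], [2], [3]], Q = [[1, 4], [2], [3]].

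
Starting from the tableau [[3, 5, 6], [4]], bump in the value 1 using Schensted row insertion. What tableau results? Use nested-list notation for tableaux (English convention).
[[1, 5, 6], [3], [4]]

In row 1, 1 replaces 3 (the leftmost entry greater than 1); 3 is bumped to row 2. In row 2, 3 replaces 4 (the leftmost entry greater than 3); 4 is bumped to row 3. 4 starts a new row 3. The new tableau is [[1, 5, 6], [3], [4]].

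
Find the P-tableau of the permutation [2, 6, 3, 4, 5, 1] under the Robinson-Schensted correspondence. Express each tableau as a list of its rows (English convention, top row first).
P = [[1, 3, 4, 5], [2], [6]]

After inserting 2: P = [[2]].
After inserting 6: P = [[2, 6]].
After inserting 3: P = [[2, 3], [6]].
After inserting 4: P = [[2, 3, 4], [6]].
After inserting 5: P = [[2, 3, 4, 5], [6]].
After inserting 1: P = [[1, 3, 4, 5], [2], [6]].

So P = [[1, 3, 4, 5], [2], [6]].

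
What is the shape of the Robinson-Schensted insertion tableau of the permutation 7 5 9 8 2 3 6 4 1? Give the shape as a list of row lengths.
[3, 2, 2, 1, 1]

Row-insert each entry into an empty tableau.

After inserting 7: P = [[7]].
After inserting 5: P = [[5], [7]].
After inserting 9: P = [[5, 9], [7]].
After inserting 8: P = [[5, 8], [7, 9]].
After inserting 2: P = [[2, 8], [5, 9], [7]].
After inserting 3: P = [[2, 3], [5, 8], [7, 9]].
After inserting 6: P = [[2, 3, 6], [5, 8], [7, 9]].
After inserting 4: P = [[2, 3, 4], [5, 6], [7, 8], [9]].
After inserting 1: P = [[1, 3, 4], [2, 6], [5, 8], [7], [9]].

The final insertion tableau P = [[1, 3, 4], [2, 6], [5, 8], [7], [9]] has shape [3, 2, 2, 1, 1].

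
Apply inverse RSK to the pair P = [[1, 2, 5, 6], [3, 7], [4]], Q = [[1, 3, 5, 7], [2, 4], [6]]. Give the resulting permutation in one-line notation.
4 1 7 3 5 2 6

Reverse the RSK construction: for i from n down to 1, find the cell of Q containing i, remove the entry at that cell from P, and reverse-bump it up through P; the value ejected from row 1 is w(i).

Step i=7: Q has 7 at row 1, column 4; remove that cell from P, ejecting 6. So w(7) = 6. P is now [[1, 2, 5], [3, 7], [4]].
Step i=6: Q has 6 at row 3, column 1; remove 4 from row 3 of P and reverse-bump: 4 enters row 2 and ejects 3; 3 enters row 1 and ejects 2. So w(6) = 2. P is now [[1, 3, 5], [4, 7]].
Step i=5: Q has 5 at row 1, column 3; remove that cell from P, ejecting 5. So w(5) = 5. P is now [[1, 3], [4, 7]].
Step i=4: Q has 4 at row 2, column 2; remove 7 from row 2 of P and reverse-bump: 7 enters row 1 and ejects 3. So w(4) = 3. P is now [[1, 7], [4]].
Step i=3: Q has 3 at row 1, column 2; remove that cell from P, ejecting 7. So w(3) = 7. P is now [[1], [4]].
Step i=2: Q has 2 at row 2, column 1; remove 4 from row 2 of P and reverse-bump: 4 enters row 1 and ejects 1. So w(2) = 1. P is now [[4]].
Step i=1: Q has 1 at row 1, column 1; remove that cell from P, ejecting 4. So w(1) = 4. P is now [].

So w = 4 1 7 3 5 2 6.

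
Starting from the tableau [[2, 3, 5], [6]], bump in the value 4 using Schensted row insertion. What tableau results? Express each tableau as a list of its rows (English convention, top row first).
[[2, 3, 4], [5], [6]]

In row 1, 4 replaces 5 (the leftmost entry greater than 4); 5 is bumped to row 2. In row 2, 5 replaces 6 (the leftmost entry greater than 5); 6 is bumped to row 3. 6 starts a new row 3. The new tableau is [[2, 3, 4], [5], [6]].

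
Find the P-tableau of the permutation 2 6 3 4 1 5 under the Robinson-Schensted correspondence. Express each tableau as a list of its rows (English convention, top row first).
P = [[1, 3, 4, 5], [2], [6]]

Insert 2: appended to row 1. P = [[2]].
Insert 6: appended to row 1. P = [[2, 6]].
Insert 3: 3 bumps 6 from row 1; 6 starts row 2. P = [[2, 3], [6]].
Insert 4: appended to row 1. P = [[2, 3, 4], [6]].
Insert 1: 1 bumps 2 from row 1; 2 bumps 6 from row 2; 6 starts row 3. P = [[1, 3, 4], [2], [6]].
Insert 5: appended to row 1. P = [[1, 3, 4, 5], [2], [6]].

So P = [[1, 3, 4, 5], [2], [6]].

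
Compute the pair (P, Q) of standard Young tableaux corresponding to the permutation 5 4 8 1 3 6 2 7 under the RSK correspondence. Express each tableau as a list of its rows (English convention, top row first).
P = [[1, 2, 6, 7], [3, 8], [4], [5]], Q = [[1, 3, 6, 8], [2, 5], [4], [7]]

Insert each entry of the permutation into P by Schensted row insertion, recording in Q the position of each new cell.

Insert 5: appended to row 1. P = [[5]], Q = [[1]].
Insert 4: 4 bumps 5 from row 1; 5 starts row 2. P = [[4], [5]], Q = [[1], [2]].
Insert 8: appended to row 1. P = [[4, 8], [5]], Q = [[1, 3], [2]].
Insert 1: 1 bumps 4 from row 1; 4 bumps 5 from row 2; 5 starts row 3. P = [[1, 8], [4], [5]], Q = [[1, 3], [2], [4]].
Insert 3: 3 bumps 8 from row 1; 8 appends to row 2. P = [[1, 3], [4, 8], [5]], Q = [[1, 3], [2, 5], [4]].
Insert 6: appended to row 1. P = [[1, 3, 6], [4, 8], [5]], Q = [[1, 3, 6], [2, 5], [4]].
Insert 2: 2 bumps 3 from row 1; 3 bumps 4 from row 2; 4 bumps 5 from row 3; 5 starts row 4. P = [[1, 2, 6], [3, 8], [4], [5]], Q = [[1, 3, 6], [2, 5], [4], [7]].
Insert 7: appended to row 1. P = [[1, 2, 6, 7], [3, 8], [4], [5]], Q = [[1, 3, 6, 8], [2, 5], [4], [7]].

So P = [[1, 2, 6, 7], [3, 8], [4], [5]], Q = [[1, 3, 6, 8], [2, 5], [4], [7]].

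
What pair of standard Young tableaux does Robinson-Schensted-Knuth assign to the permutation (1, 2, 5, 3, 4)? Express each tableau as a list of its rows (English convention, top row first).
Insert each entry of the permutation into P by Schensted row insertion, recording in Q the position of each new cell.

Insert 1: appended to row 1. P = [[1]].
Insert 2: appended to row 1. P = [[1, 2]].
Insert 5: appended to row 1. P = [[1, 2, 5]].
Insert 3: 3 bumps 5 from row 1; 5 starts row 2. P = [[1, 2, 3], [5]].
Insert 4: appended to row 1. P = [[1, 2, 3, 4], [5]].

So P = [[1, 2, 3, 4], [5]], Q = [[1, 2, 3, 5], [4]].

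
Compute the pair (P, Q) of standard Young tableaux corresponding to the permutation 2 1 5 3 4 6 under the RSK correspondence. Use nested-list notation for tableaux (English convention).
Insert each entry of the permutation into P by Schensted row insertion, recording in Q the position of each new cell.

Insert 2: appended to row 1. P = [[2]], Q = [[1]].
Insert 1: 1 bumps 2 from row 1; 2 starts row 2. P = [[1], [2]], Q = [[1], [2]].
Insert 5: appended to row 1. P = [[1, 5], [2]], Q = [[1, 3], [2]].
Insert 3: 3 bumps 5 from row 1; 5 appends to row 2. P = [[1, 3], [2, 5]], Q = [[1, 3], [2, 4]].
Insert 4: appended to row 1. P = [[1, 3, 4], [2, 5]], Q = [[1, 3, 5], [2, 4]].
Insert 6: appended to row 1. P = [[1, 3, 4, 6], [2, 5]], Q = [[1, 3, 5, 6], [2, 4]].

So P = [[1, 3, 4, 6], [2, 5]], Q = [[1, 3, 5, 6], [2, 4]].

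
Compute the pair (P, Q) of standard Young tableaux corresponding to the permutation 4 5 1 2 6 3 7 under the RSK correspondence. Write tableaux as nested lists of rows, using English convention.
P = [[1, 2, 3, 7], [4, 5, 6]], Q = [[1, 2, 5, 7], [3, 4, 6]]

Insert each entry of the permutation into P by Schensted row insertion, recording in Q the position of each new cell.

Insert 4: appended to row 1. P = [[4]].
Insert 5: appended to row 1. P = [[4, 5]].
Insert 1: 1 bumps 4 from row 1; 4 starts row 2. P = [[1, 5], [4]].
Insert 2: 2 bumps 5 from row 1; 5 appends to row 2. P = [[1, 2], [4, 5]].
Insert 6: appended to row 1. P = [[1, 2, 6], [4, 5]].
Insert 3: 3 bumps 6 from row 1; 6 appends to row 2. P = [[1, 2, 3], [4, 5, 6]].
Insert 7: appended to row 1. P = [[1, 2, 3, 7], [4, 5, 6]].

So P = [[1, 2, 3, 7], [4, 5, 6]], Q = [[1, 2, 5, 7], [3, 4, 6]].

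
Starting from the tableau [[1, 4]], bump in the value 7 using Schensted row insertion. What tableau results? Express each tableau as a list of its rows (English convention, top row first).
[[1, 4, 7]]

7 is larger than every entry of row 1, so it is appended to row 1. The new tableau is [[1, 4, 7]].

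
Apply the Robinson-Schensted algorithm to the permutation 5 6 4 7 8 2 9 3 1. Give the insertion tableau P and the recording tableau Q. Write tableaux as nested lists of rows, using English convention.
Insert each entry of the permutation into P by Schensted row insertion, recording in Q the position of each new cell.

Insert 5: appended to row 1. P = [[5]].
Insert 6: appended to row 1. P = [[5, 6]].
Insert 4: 4 bumps 5 from row 1; 5 starts row 2. P = [[4, 6], [5]].
Insert 7: appended to row 1. P = [[4, 6, 7], [5]].
Insert 8: appended to row 1. P = [[4, 6, 7, 8], [5]].
Insert 2: 2 bumps 4 from row 1; 4 bumps 5 from row 2; 5 starts row 3. P = [[2, 6, 7, 8], [4], [5]].
Insert 9: appended to row 1. P = [[2, 6, 7, 8, 9], [4], [5]].
Insert 3: 3 bumps 6 from row 1; 6 appends to row 2. P = [[2, 3, 7, 8, 9], [4, 6], [5]].
Insert 1: 1 bumps 2 from row 1; 2 bumps 4 from row 2; 4 bumps 5 from row 3; 5 starts row 4. P = [[1, 3, 7, 8, 9], [2, 6], [4], [5]].

So P = [[1, 3, 7, 8, 9], [2, 6], [4], [5]], Q = [[1, 2, 4, 5, 7], [3, 8], [6], [9]].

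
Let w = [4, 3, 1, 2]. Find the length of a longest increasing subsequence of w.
2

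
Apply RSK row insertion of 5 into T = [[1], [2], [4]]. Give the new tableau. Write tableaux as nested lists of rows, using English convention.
[[1, 5], [2], [4]]

5 is larger than every entry of row 1, so it is appended to row 1. The new tableau is [[1, 5], [2], [4]].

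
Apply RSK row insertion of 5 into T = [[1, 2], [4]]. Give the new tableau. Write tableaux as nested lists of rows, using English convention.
5 is larger than every entry of row 1, so it is appended to row 1. The new tableau is [[1, 2, 5], [4]].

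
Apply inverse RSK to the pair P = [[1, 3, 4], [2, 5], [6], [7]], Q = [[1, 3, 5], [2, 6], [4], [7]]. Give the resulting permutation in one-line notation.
Reverse the RSK construction: for i from n down to 1, find the cell of Q containing i, remove the entry at that cell from P, and reverse-bump it up through P; the value ejected from row 1 is w(i).

Step i=7: Q has 7 at row 4, column 1; remove 7 from row 4 of P and reverse-bump: 7 enters row 3 and ejects 6; 6 enters row 2 and ejects 5; 5 enters row 1 and ejects 4. So w(7) = 4. P is now [[1, 3, 5], [2, 6], [7]].
Step i=6: Q has 6 at row 2, column 2; remove 6 from row 2 of P and reverse-bump: 6 enters row 1 and ejects 5. So w(6) = 5. P is now [[1, 3, 6], [2], [7]].
Step i=5: Q has 5 at row 1, column 3; remove that cell from P, ejecting 6. So w(5) = 6. P is now [[1, 3], [2], [7]].
Step i=4: Q has 4 at row 3, column 1; remove 7 from row 3 of P and reverse-bump: 7 enters row 2 and ejects 2; 2 enters row 1 and ejects 1. So w(4) = 1. P is now [[2, 3], [7]].
Step i=3: Q has 3 at row 1, column 2; remove that cell from P, ejecting 3. So w(3) = 3. P is now [[2], [7]].
Step i=2: Q has 2 at row 2, column 1; remove 7 from row 2 of P and reverse-bump: 7 enters row 1 and ejects 2. So w(2) = 2. P is now [[7]].
Step i=1: Q has 1 at row 1, column 1; remove that cell from P, ejecting 7. So w(1) = 7. P is now [].

So w = 7 2 3 1 6 5 4.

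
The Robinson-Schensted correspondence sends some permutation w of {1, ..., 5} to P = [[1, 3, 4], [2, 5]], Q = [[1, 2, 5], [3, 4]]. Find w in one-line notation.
Reverse the RSK construction: for i from n down to 1, find the cell of Q containing i, remove the entry at that cell from P, and reverse-bump it up through P; the value ejected from row 1 is w(i).

Step i=5: Q has 5 at row 1, column 3; remove that cell from P, ejecting 4. So w(5) = 4. P is now [[1, 3], [2, 5]].
Step i=4: Q has 4 at row 2, column 2; remove 5 from row 2 of P and reverse-bump: 5 enters row 1 and ejects 3. So w(4) = 3. P is now [[1, 5], [2]].
Step i=3: Q has 3 at row 2, column 1; remove 2 from row 2 of P and reverse-bump: 2 enters row 1 and ejects 1. So w(3) = 1. P is now [[2, 5]].
Step i=2: Q has 2 at row 1, column 2; remove that cell from P, ejecting 5. So w(2) = 5. P is now [[2]].
Step i=1: Q has 1 at row 1, column 1; remove that cell from P, ejecting 2. So w(1) = 2. P is now [].

So w = 2 5 1 3 4.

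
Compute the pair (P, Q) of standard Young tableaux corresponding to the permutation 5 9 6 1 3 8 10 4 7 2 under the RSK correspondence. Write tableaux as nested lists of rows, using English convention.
Insert each entry of the permutation into P by Schensted row insertion, recording in Q the position of each new cell.

Insert 5: appended to row 1. P = [[5]], Q = [[1]].
Insert 9: appended to row 1. P = [[5, 9]], Q = [[1, 2]].
Insert 6: 6 bumps 9 from row 1; 9 starts row 2. P = [[5, 6], [9]], Q = [[1, 2], [3]].
Insert 1: 1 bumps 5 from row 1; 5 bumps 9 from row 2; 9 starts row 3. P = [[1, 6], [5], [9]], Q = [[1, 2], [3], [4]].
Insert 3: 3 bumps 6 from row 1; 6 appends to row 2. P = [[1, 3], [5, 6], [9]], Q = [[1, 2], [3, 5], [4]].
Insert 8: appended to row 1. P = [[1, 3, 8], [5, 6], [9]], Q = [[1, 2, 6], [3, 5], [4]].
Insert 10: appended to row 1. P = [[1, 3, 8, 10], [5, 6], [9]], Q = [[1, 2, 6, 7], [3, 5], [4]].
Insert 4: 4 bumps 8 from row 1; 8 appends to row 2. P = [[1, 3, 4, 10], [5, 6, 8], [9]], Q = [[1, 2, 6, 7], [3, 5, 8], [4]].
Insert 7: 7 bumps 10 from row 1; 10 appends to row 2. P = [[1, 3, 4, 7], [5, 6, 8, 10], [9]], Q = [[1, 2, 6, 7], [3, 5, 8, 9], [4]].
Insert 2: 2 bumps 3 from row 1; 3 bumps 5 from row 2; 5 bumps 9 from row 3; 9 starts row 4. P = [[1, 2, 4, 7], [3, 6, 8, 10], [5], [9]], Q = [[1, 2, 6, 7], [3, 5, 8, 9], [4], [10]].

So P = [[1, 2, 4, 7], [3, 6, 8, 10], [5], [9]], Q = [[1, 2, 6, 7], [3, 5, 8, 9], [4], [10]].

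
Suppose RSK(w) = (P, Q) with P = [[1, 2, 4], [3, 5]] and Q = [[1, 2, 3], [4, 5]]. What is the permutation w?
1 3 5 2 4

Reverse the RSK construction: for i from n down to 1, find the cell of Q containing i, remove the entry at that cell from P, and reverse-bump it up through P; the value ejected from row 1 is w(i).

Step i=5: Q has 5 at row 2, column 2; remove 5 from row 2 of P and reverse-bump: 5 enters row 1 and ejects 4. So w(5) = 4. P is now [[1, 2, 5], [3]].
Step i=4: Q has 4 at row 2, column 1; remove 3 from row 2 of P and reverse-bump: 3 enters row 1 and ejects 2. So w(4) = 2. P is now [[1, 3, 5]].
Step i=3: Q has 3 at row 1, column 3; remove that cell from P, ejecting 5. So w(3) = 5. P is now [[1, 3]].
Step i=2: Q has 2 at row 1, column 2; remove that cell from P, ejecting 3. So w(2) = 3. P is now [[1]].
Step i=1: Q has 1 at row 1, column 1; remove that cell from P, ejecting 1. So w(1) = 1. P is now [].

So w = 1 3 5 2 4.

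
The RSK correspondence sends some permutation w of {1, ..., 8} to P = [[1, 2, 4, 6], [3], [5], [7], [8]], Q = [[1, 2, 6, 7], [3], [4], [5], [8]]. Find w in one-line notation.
Reverse RSK: for i = n, n-1, ..., 1, locate i in Q, remove the corresponding corner cell from P, and reverse-bump its entry up through P; the value ejected from row 1 is w(i).

So w = 1 8 7 5 3 4 6 2.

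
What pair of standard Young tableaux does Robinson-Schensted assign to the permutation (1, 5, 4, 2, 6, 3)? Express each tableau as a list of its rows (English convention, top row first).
Insert each entry of the permutation into P by Schensted row insertion, recording in Q the position of each new cell.

Insert 1: appended to row 1. P = [[1]].
Insert 5: appended to row 1. P = [[1, 5]].
Insert 4: 4 bumps 5 from row 1; 5 starts row 2. P = [[1, 4], [5]].
Insert 2: 2 bumps 4 from row 1; 4 bumps 5 from row 2; 5 starts row 3. P = [[1, 2], [4], [5]].
Insert 6: appended to row 1. P = [[1, 2, 6], [4], [5]].
Insert 3: 3 bumps 6 from row 1; 6 appends to row 2. P = [[1, 2, 3], [4, 6], [5]].

So P = [[1, 2, 3], [4, 6], [5]], Q = [[1, 2, 5], [3, 6], [4]].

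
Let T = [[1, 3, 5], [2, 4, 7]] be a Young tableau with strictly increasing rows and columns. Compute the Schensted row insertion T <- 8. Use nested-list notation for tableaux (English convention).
[[1, 3, 5, 8], [2, 4, 7]]

8 is larger than every entry of row 1, so it is appended to row 1. The new tableau is [[1, 3, 5, 8], [2, 4, 7]].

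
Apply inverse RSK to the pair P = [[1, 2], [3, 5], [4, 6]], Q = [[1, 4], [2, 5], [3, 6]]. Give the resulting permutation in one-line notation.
Reverse RSK: for i = n, n-1, ..., 1, locate i in Q, remove the corresponding corner cell from P, and reverse-bump its entry up through P; the value ejected from row 1 is w(i).

So w = 4 3 1 6 5 2.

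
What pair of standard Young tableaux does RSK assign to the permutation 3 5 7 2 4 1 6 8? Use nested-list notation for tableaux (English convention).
P = [[1, 4, 6, 8], [2, 5, 7], [3]], Q = [[1, 2, 3, 8], [4, 5, 7], [6]]

Insert each entry of the permutation into P by Schensted row insertion, recording in Q the position of each new cell.

Insert 3: appended to row 1. P = [[3]], Q = [[1]].
Insert 5: appended to row 1. P = [[3, 5]], Q = [[1, 2]].
Insert 7: appended to row 1. P = [[3, 5, 7]], Q = [[1, 2, 3]].
Insert 2: 2 bumps 3 from row 1; 3 starts row 2. P = [[2, 5, 7], [3]], Q = [[1, 2, 3], [4]].
Insert 4: 4 bumps 5 from row 1; 5 appends to row 2. P = [[2, 4, 7], [3, 5]], Q = [[1, 2, 3], [4, 5]].
Insert 1: 1 bumps 2 from row 1; 2 bumps 3 from row 2; 3 starts row 3. P = [[1, 4, 7], [2, 5], [3]], Q = [[1, 2, 3], [4, 5], [6]].
Insert 6: 6 bumps 7 from row 1; 7 appends to row 2. P = [[1, 4, 6], [2, 5, 7], [3]], Q = [[1, 2, 3], [4, 5, 7], [6]].
Insert 8: appended to row 1. P = [[1, 4, 6, 8], [2, 5, 7], [3]], Q = [[1, 2, 3, 8], [4, 5, 7], [6]].

So P = [[1, 4, 6, 8], [2, 5, 7], [3]], Q = [[1, 2, 3, 8], [4, 5, 7], [6]].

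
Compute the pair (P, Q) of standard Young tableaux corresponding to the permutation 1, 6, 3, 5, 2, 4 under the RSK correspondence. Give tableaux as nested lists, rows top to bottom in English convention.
Insert each entry of the permutation into P by Schensted row insertion, recording in Q the position of each new cell.

Insert 1: appended to row 1. P = [[1]].
Insert 6: appended to row 1. P = [[1, 6]].
Insert 3: 3 bumps 6 from row 1; 6 starts row 2. P = [[1, 3], [6]].
Insert 5: appended to row 1. P = [[1, 3, 5], [6]].
Insert 2: 2 bumps 3 from row 1; 3 bumps 6 from row 2; 6 starts row 3. P = [[1, 2, 5], [3], [6]].
Insert 4: 4 bumps 5 from row 1; 5 appends to row 2. P = [[1, 2, 4], [3, 5], [6]].

So P = [[1, 2, 4], [3, 5], [6]], Q = [[1, 2, 4], [3, 6], [5]].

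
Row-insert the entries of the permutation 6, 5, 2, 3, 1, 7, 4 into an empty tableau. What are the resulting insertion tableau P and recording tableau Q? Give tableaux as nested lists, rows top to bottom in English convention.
Insert each entry of the permutation into P by Schensted row insertion, recording in Q the position of each new cell.

After inserting 6: P = [[6]].
After inserting 5: P = [[5], [6]].
After inserting 2: P = [[2], [5], [6]].
After inserting 3: P = [[2, 3], [5], [6]].
After inserting 1: P = [[1, 3], [2], [5], [6]].
After inserting 7: P = [[1, 3, 7], [2], [5], [6]].
After inserting 4: P = [[1, 3, 4], [2, 7], [5], [6]].

So P = [[1, 3, 4], [2, 7], [5], [6]], Q = [[1, 4, 6], [2, 7], [3], [5]].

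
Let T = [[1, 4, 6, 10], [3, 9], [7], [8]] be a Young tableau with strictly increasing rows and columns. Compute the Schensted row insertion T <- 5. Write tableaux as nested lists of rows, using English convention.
[[1, 4, 5, 10], [3, 6], [7, 9], [8]]

In row 1, 5 replaces 6 (the leftmost entry greater than 5); 6 is bumped to row 2. In row 2, 6 replaces 9 (the leftmost entry greater than 6); 9 is bumped to row 3. 9 is appended to row 3. The new tableau is [[1, 4, 5, 10], [3, 6], [7, 9], [8]].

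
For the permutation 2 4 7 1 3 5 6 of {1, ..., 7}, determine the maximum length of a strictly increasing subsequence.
4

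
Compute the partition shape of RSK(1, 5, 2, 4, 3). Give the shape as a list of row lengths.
[3, 1, 1]

Row-insert each entry into an empty tableau.

After inserting 1: P = [[1]].
After inserting 5: P = [[1, 5]].
After inserting 2: P = [[1, 2], [5]].
After inserting 4: P = [[1, 2, 4], [5]].
After inserting 3: P = [[1, 2, 3], [4], [5]].

The final insertion tableau P = [[1, 2, 3], [4], [5]] has shape [3, 1, 1].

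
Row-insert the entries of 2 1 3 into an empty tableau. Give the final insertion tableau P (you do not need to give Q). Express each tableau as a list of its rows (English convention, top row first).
P = [[1, 3], [2]]

Insert 2: appended to row 1. P = [[2]].
Insert 1: 1 bumps 2 from row 1; 2 starts row 2. P = [[1], [2]].
Insert 3: appended to row 1. P = [[1, 3], [2]].

So P = [[1, 3], [2]].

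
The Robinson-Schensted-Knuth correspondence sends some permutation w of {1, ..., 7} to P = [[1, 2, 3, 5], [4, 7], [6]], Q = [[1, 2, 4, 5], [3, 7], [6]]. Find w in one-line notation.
1 6 2 4 7 3 5

Reverse the RSK construction: for i from n down to 1, find the cell of Q containing i, remove the entry at that cell from P, and reverse-bump it up through P; the value ejected from row 1 is w(i).

Step i=7: Q has 7 at row 2, column 2; remove 7 from row 2 of P and reverse-bump: 7 enters row 1 and ejects 5. So w(7) = 5. P is now [[1, 2, 3, 7], [4], [6]].
Step i=6: Q has 6 at row 3, column 1; remove 6 from row 3 of P and reverse-bump: 6 enters row 2 and ejects 4; 4 enters row 1 and ejects 3. So w(6) = 3. P is now [[1, 2, 4, 7], [6]].
Step i=5: Q has 5 at row 1, column 4; remove that cell from P, ejecting 7. So w(5) = 7. P is now [[1, 2, 4], [6]].
Step i=4: Q has 4 at row 1, column 3; remove that cell from P, ejecting 4. So w(4) = 4. P is now [[1, 2], [6]].
Step i=3: Q has 3 at row 2, column 1; remove 6 from row 2 of P and reverse-bump: 6 enters row 1 and ejects 2. So w(3) = 2. P is now [[1, 6]].
Step i=2: Q has 2 at row 1, column 2; remove that cell from P, ejecting 6. So w(2) = 6. P is now [[1]].
Step i=1: Q has 1 at row 1, column 1; remove that cell from P, ejecting 1. So w(1) = 1. P is now [].

So w = 1 6 2 4 7 3 5.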